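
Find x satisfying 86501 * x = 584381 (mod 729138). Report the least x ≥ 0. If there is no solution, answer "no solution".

146389

First find gcd(86501, 729138):
729138 = 8*86501 + 37130
86501 = 2*37130 + 12241
37130 = 3*12241 + 407
12241 = 30*407 + 31
407 = 13*31 + 4
31 = 7*4 + 3
4 = 1*3 + 1
3 = 3*1 + 0
gcd = 1, so a unique solution mod 729138 exists.
Back-substitute for the Bézout coefficients:
1 = 4 − 3
1 = −31 + 8·4
1 = 8·407 − 105·31
1 = −105·12241 + 3158·407
1 = 3158·37130 − 9579·12241
1 = −9579·86501 + 22316·37130
1 = 22316·729138 − 188107·86501
So 86501·(-188107) ≡ 1 (mod 729138), giving 86501⁻¹ ≡ 541031.
x ≡ 86501⁻¹·584381 ≡ 541031·584381 ≡ 146389 (mod 729138).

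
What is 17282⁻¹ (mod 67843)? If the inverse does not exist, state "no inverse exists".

21752

gcd(67843, 17282) by repeated division:
67843 = 3·17282 + 15997
17282 = 1·15997 + 1285
15997 = 12·1285 + 577
1285 = 2·577 + 131
577 = 4·131 + 53
131 = 2·53 + 25
53 = 2·25 + 3
25 = 8·3 + 1
3 = 3·1 + 0
gcd = 1, so the inverse exists. Back-substitute:
1 = 25 − 8·3
1 = −8·53 + 17·25
1 = 17·131 − 42·53
1 = −42·577 + 185·131
1 = 185·1285 − 412·577
1 = −412·15997 + 5129·1285
1 = 5129·17282 − 5541·15997
1 = −5541·67843 + 21752·17282
So 17282·21752 ≡ 1 (mod 67843).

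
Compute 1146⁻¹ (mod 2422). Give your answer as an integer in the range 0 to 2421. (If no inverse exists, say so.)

Compute gcd(1146, 2422):
2422 = 2·1146 + 130
1146 = 8·130 + 106
130 = 1·106 + 24
106 = 4·24 + 10
24 = 2·10 + 4
10 = 2·4 + 2
4 = 2·2 + 0
gcd(1146, 2422) = 2 ≠ 1, so 1146 has no multiplicative inverse modulo 2422.

no inverse exists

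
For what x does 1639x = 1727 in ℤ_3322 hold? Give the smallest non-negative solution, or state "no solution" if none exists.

299

First find gcd(1639, 3322):
3322 = 2*1639 + 44
1639 = 37*44 + 11
44 = 4*11 + 0
gcd = 11 and 11 | 1727, so solutions exist. Divide through by 11: 149x ≡ 157 (mod 302).
Now find 149⁻¹ mod 302:
302 = 2*149 + 4
149 = 37*4 + 1
4 = 4*1 + 0
Back-substitute:
1 = 149 − 37·4
1 = −37·302 + 75·149
So 149⁻¹ ≡ 75 (mod 302).
Then x ≡ 75·157 ≡ 299 (mod 302); the smallest non-negative solution is x = 299.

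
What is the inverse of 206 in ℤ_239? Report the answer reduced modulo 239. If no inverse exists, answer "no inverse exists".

210

gcd(239, 206) by repeated division:
239 = 1*206 + 33
206 = 6*33 + 8
33 = 4*8 + 1
8 = 8*1 + 0
The gcd is 1. Working backward:
1 = 33 − 4·8
1 = −4·206 + 25·33
1 = 25·239 − 29·206
So 206·(-29) ≡ 1 (mod 239), and -29 ≡ 210 (mod 239).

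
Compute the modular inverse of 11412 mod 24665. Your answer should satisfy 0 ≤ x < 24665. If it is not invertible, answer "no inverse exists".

8963

gcd(24665, 11412) by repeated division:
24665 = 2*11412 + 1841
11412 = 6*1841 + 366
1841 = 5*366 + 11
366 = 33*11 + 3
11 = 3*3 + 2
3 = 1*2 + 1
2 = 2*1 + 0
gcd = 1, so the inverse exists. Back-substitute:
1 = 3 − 2
1 = −11 + 4·3
1 = 4·366 − 133·11
1 = −133·1841 + 669·366
1 = 669·11412 − 4147·1841
1 = −4147·24665 + 8963·11412
So 11412·8963 ≡ 1 (mod 24665).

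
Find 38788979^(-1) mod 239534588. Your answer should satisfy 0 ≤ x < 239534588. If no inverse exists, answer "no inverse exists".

Apply the Euclidean algorithm to 239534588 and 38788979:
239534588 = 6×38788979 + 6800714
38788979 = 5×6800714 + 4785409
6800714 = 1×4785409 + 2015305
4785409 = 2×2015305 + 754799
2015305 = 2×754799 + 505707
754799 = 1×505707 + 249092
505707 = 2×249092 + 7523
249092 = 33×7523 + 833
7523 = 9×833 + 26
833 = 32×26 + 1
26 = 26×1 + 0
Since gcd(38788979, 239534588) = 1, back-substitute to write 1 as a combination:
1 = 833 − 32·26
1 = −32·7523 + 289·833
1 = 289·249092 − 9569·7523
1 = −9569·505707 + 19427·249092
1 = 19427·754799 − 28996·505707
1 = −28996·2015305 + 77419·754799
1 = 77419·4785409 − 183834·2015305
1 = −183834·6800714 + 261253·4785409
1 = 261253·38788979 − 1490099·6800714
1 = −1490099·239534588 + 9201847·38788979
So 38788979·9201847 ≡ 1 (mod 239534588).

9201847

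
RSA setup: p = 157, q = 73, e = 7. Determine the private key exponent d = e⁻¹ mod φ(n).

φ(n) = (p−1)(q−1) = 156·72 = 11232.
Need d with 7·d ≡ 1 (mod 11232). Apply the extended Euclidean algorithm:
11232 = 1604·7 + 4
7 = 1·4 + 3
4 = 1·3 + 1
3 = 3·1 + 0
Back-substitute:
1 = 4 − 3
1 = −7 + 2·4
1 = 2·11232 − 3209·7
So 7·(-3209) ≡ 1 (mod 11232), hence d ≡ -3209 ≡ 8023 (mod 11232).

8023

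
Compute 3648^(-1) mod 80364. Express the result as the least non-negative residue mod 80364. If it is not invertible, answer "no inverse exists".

no inverse exists

Euclidean algorithm on 80364, 3648:
80364 = 22·3648 + 108
3648 = 33·108 + 84
108 = 1·84 + 24
84 = 3·24 + 12
24 = 2·12 + 0
gcd(3648, 80364) = 12 ≠ 1, so 3648 has no multiplicative inverse modulo 80364.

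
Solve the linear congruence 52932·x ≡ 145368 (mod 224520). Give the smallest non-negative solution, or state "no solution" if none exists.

8274

First find gcd(52932, 224520):
224520 = 4×52932 + 12792
52932 = 4×12792 + 1764
12792 = 7×1764 + 444
1764 = 3×444 + 432
444 = 1×432 + 12
432 = 36×12 + 0
gcd = 12 and 12 | 145368, so solutions exist. Divide through by 12: 4411x ≡ 12114 (mod 18710).
Now find 4411⁻¹ mod 18710:
18710 = 4·4411 + 1066
4411 = 4·1066 + 147
1066 = 7·147 + 37
147 = 3·37 + 36
37 = 1·36 + 1
36 = 36·1 + 0
Back-substitute:
1 = 37 − 36
1 = −147 + 4·37
1 = 4·1066 − 29·147
1 = −29·4411 + 120·1066
1 = 120·18710 − 509·4411
So 4411·(-509) ≡ 1 (mod 18710), i.e. 4411⁻¹ ≡ 18201.
Then x ≡ 18201·12114 ≡ 8274 (mod 18710); the smallest non-negative solution is x = 8274.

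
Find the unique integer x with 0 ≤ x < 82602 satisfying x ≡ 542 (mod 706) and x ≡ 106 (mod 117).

6190

Write x = 542 + 706·k. Then 706·k ≡ 106 − 542 ≡ 32 (mod 117).
Need 706⁻¹ mod 117. Extended Euclid on (117, 4):
117 = 29·4 + 1
4 = 4·1 + 0
Back-substitute:
1 = 117 − 29·4
706⁻¹ ≡ 88 (mod 117), so k ≡ 88·32 ≡ 8 (mod 117).
x = 542 + 706·8 = 6190.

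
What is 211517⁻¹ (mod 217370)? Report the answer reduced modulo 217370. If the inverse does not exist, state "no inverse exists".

181903

Apply the Euclidean algorithm to 217370 and 211517:
217370 = 1·211517 + 5853
211517 = 36·5853 + 809
5853 = 7·809 + 190
809 = 4·190 + 49
190 = 3·49 + 43
49 = 1·43 + 6
43 = 7·6 + 1
6 = 6·1 + 0
The gcd is 1. Working backward:
1 = 43 − 7·6
1 = −7·49 + 8·43
1 = 8·190 − 31·49
1 = −31·809 + 132·190
1 = 132·5853 − 955·809
1 = −955·211517 + 34512·5853
1 = 34512·217370 − 35467·211517
So 211517·(-35467) ≡ 1 (mod 217370), and -35467 ≡ 181903 (mod 217370).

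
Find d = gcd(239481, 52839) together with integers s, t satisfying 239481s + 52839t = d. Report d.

9

Euclidean algorithm:
239481 = 4·52839 + 28125
52839 = 1·28125 + 24714
28125 = 1·24714 + 3411
24714 = 7·3411 + 837
3411 = 4·837 + 63
837 = 13·63 + 18
63 = 3·18 + 9
18 = 2·9 + 0
gcd(239481, 52839) = 9.
Working backward:
9 = 63 − 3·18
9 = −3·837 + 40·63
9 = 40·3411 − 163·837
9 = −163·24714 + 1181·3411
9 = 1181·28125 − 1344·24714
9 = −1344·52839 + 2525·28125
9 = 2525·239481 − 11444·52839
So 9 = (2525)·239481 + (-11444)·52839.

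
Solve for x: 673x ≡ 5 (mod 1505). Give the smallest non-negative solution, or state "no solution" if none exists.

First find gcd(673, 1505):
1505 = 2*673 + 159
673 = 4*159 + 37
159 = 4*37 + 11
37 = 3*11 + 4
11 = 2*4 + 3
4 = 1*3 + 1
3 = 3*1 + 0
gcd = 1, so a unique solution mod 1505 exists.
Back-substitute for the Bézout coefficients:
1 = 4 − 3
1 = −11 + 3·4
1 = 3·37 − 10·11
1 = −10·159 + 43·37
1 = 43·673 − 182·159
1 = −182·1505 + 407·673
So 673·(407) ≡ 1 (mod 1505), giving 673⁻¹ ≡ 407.
x ≡ 673⁻¹·5 ≡ 407·5 ≡ 530 (mod 1505).

530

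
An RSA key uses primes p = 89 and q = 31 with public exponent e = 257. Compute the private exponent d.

φ(n) = (p−1)(q−1) = 88·30 = 2640.
Need d with 257·d ≡ 1 (mod 2640). Apply the extended Euclidean algorithm:
2640 = 10×257 + 70
257 = 3×70 + 47
70 = 1×47 + 23
47 = 2×23 + 1
23 = 23×1 + 0
Back-substitute:
1 = 47 − 2·23
1 = −2·70 + 3·47
1 = 3·257 − 11·70
1 = −11·2640 + 113·257
So 257·113 ≡ 1 (mod 2640), hence d = 113.

113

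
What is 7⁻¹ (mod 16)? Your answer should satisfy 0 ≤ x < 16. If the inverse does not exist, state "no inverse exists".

7

gcd(16, 7) by repeated division:
16 = 2·7 + 2
7 = 3·2 + 1
2 = 2·1 + 0
Since gcd(7, 16) = 1, back-substitute to write 1 as a combination:
1 = 7 − 3·2
1 = −3·16 + 7·7
So 7·7 ≡ 1 (mod 16).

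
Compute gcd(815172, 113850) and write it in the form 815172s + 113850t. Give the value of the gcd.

Euclidean algorithm:
815172 = 7*113850 + 18222
113850 = 6*18222 + 4518
18222 = 4*4518 + 150
4518 = 30*150 + 18
150 = 8*18 + 6
18 = 3*6 + 0
gcd(815172, 113850) = 6.
Express as a combination:
6 = 150 − 8·18
6 = −8·4518 + 241·150
6 = 241·18222 − 972·4518
6 = −972·113850 + 6073·18222
6 = 6073·815172 − 43483·113850
So 6 = (6073)·815172 + (-43483)·113850.

6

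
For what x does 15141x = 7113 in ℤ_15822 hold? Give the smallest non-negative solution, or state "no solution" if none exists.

First find gcd(15141, 15822):
15822 = 1·15141 + 681
15141 = 22·681 + 159
681 = 4·159 + 45
159 = 3·45 + 24
45 = 1·24 + 21
24 = 1·21 + 3
21 = 7·3 + 0
gcd = 3 and 3 | 7113, so solutions exist. Divide through by 3: 5047x ≡ 2371 (mod 5274).
Now find 5047⁻¹ mod 5274:
5274 = 1×5047 + 227
5047 = 22×227 + 53
227 = 4×53 + 15
53 = 3×15 + 8
15 = 1×8 + 7
8 = 1×7 + 1
7 = 7×1 + 0
Back-substitute:
1 = 8 − 7
1 = −15 + 2·8
1 = 2·53 − 7·15
1 = −7·227 + 30·53
1 = 30·5047 − 667·227
1 = −667·5274 + 697·5047
So 5047⁻¹ ≡ 697 (mod 5274).
Then x ≡ 697·2371 ≡ 1825 (mod 5274); the smallest non-negative solution is x = 1825.

1825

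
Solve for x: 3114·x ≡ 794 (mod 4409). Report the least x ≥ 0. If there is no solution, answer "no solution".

156

First find gcd(3114, 4409):
4409 = 1·3114 + 1295
3114 = 2·1295 + 524
1295 = 2·524 + 247
524 = 2·247 + 30
247 = 8·30 + 7
30 = 4·7 + 2
7 = 3·2 + 1
2 = 2·1 + 0
gcd = 1, so a unique solution mod 4409 exists.
Back-substitute for the Bézout coefficients:
1 = 7 − 3·2
1 = −3·30 + 13·7
1 = 13·247 − 107·30
1 = −107·524 + 227·247
1 = 227·1295 − 561·524
1 = −561·3114 + 1349·1295
1 = 1349·4409 − 1910·3114
So 3114·(-1910) ≡ 1 (mod 4409), giving 3114⁻¹ ≡ 2499.
x ≡ 3114⁻¹·794 ≡ 2499·794 ≡ 156 (mod 4409).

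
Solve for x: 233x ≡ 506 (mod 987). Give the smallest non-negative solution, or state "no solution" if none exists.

First find gcd(233, 987):
987 = 4*233 + 55
233 = 4*55 + 13
55 = 4*13 + 3
13 = 4*3 + 1
3 = 3*1 + 0
gcd = 1, so a unique solution mod 987 exists.
Back-substitute for the Bézout coefficients:
1 = 13 − 4·3
1 = −4·55 + 17·13
1 = 17·233 − 72·55
1 = −72·987 + 305·233
So 233·(305) ≡ 1 (mod 987), giving 233⁻¹ ≡ 305.
x ≡ 233⁻¹·506 ≡ 305·506 ≡ 358 (mod 987).

358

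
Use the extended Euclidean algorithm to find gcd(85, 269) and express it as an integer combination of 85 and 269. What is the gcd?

Apply Euclid's algorithm to 269 and 85:
269 = 3·85 + 14
85 = 6·14 + 1
14 = 14·1 + 0
gcd(85, 269) = 1.
Working backward:
1 = 85 − 6·14
1 = −6·269 + 19·85
So 1 = (-6)·269 + (19)·85.

1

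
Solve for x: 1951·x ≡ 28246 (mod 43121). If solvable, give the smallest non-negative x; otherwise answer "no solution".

36748

First find gcd(1951, 43121):
43121 = 22*1951 + 199
1951 = 9*199 + 160
199 = 1*160 + 39
160 = 4*39 + 4
39 = 9*4 + 3
4 = 1*3 + 1
3 = 3*1 + 0
gcd = 1, so a unique solution mod 43121 exists.
Back-substitute for the Bézout coefficients:
1 = 4 − 3
1 = −39 + 10·4
1 = 10·160 − 41·39
1 = −41·199 + 51·160
1 = 51·1951 − 500·199
1 = −500·43121 + 11051·1951
So 1951·(11051) ≡ 1 (mod 43121), giving 1951⁻¹ ≡ 11051.
x ≡ 1951⁻¹·28246 ≡ 11051·28246 ≡ 36748 (mod 43121).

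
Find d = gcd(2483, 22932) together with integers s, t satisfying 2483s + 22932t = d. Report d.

13

Repeated division:
22932 = 9·2483 + 585
2483 = 4·585 + 143
585 = 4·143 + 13
143 = 11·13 + 0
gcd(2483, 22932) = 13.
Back-substituting:
13 = 585 − 4·143
13 = −4·2483 + 17·585
13 = 17·22932 − 157·2483
So 13 = (17)·22932 + (-157)·2483.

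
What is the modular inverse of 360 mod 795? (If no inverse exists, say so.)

no inverse exists

Compute gcd(360, 795):
795 = 2×360 + 75
360 = 4×75 + 60
75 = 1×60 + 15
60 = 4×15 + 0
gcd(360, 795) = 15 ≠ 1, so 360 has no multiplicative inverse modulo 795.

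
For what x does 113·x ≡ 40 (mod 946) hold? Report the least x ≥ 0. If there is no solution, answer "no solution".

First find gcd(113, 946):
946 = 8·113 + 42
113 = 2·42 + 29
42 = 1·29 + 13
29 = 2·13 + 3
13 = 4·3 + 1
3 = 3·1 + 0
gcd = 1, so a unique solution mod 946 exists.
Back-substitute for the Bézout coefficients:
1 = 13 − 4·3
1 = −4·29 + 9·13
1 = 9·42 − 13·29
1 = −13·113 + 35·42
1 = 35·946 − 293·113
So 113·(-293) ≡ 1 (mod 946), giving 113⁻¹ ≡ 653.
x ≡ 113⁻¹·40 ≡ 653·40 ≡ 578 (mod 946).

578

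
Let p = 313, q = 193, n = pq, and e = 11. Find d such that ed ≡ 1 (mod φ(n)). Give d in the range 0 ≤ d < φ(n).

32675

φ(n) = (p−1)(q−1) = 312·192 = 59904.
Need d with 11·d ≡ 1 (mod 59904). Apply the extended Euclidean algorithm:
59904 = 5445·11 + 9
11 = 1·9 + 2
9 = 4·2 + 1
2 = 2·1 + 0
Back-substitute:
1 = 9 − 4·2
1 = −4·11 + 5·9
1 = 5·59904 − 27229·11
So 11·(-27229) ≡ 1 (mod 59904), hence d ≡ -27229 ≡ 32675 (mod 59904).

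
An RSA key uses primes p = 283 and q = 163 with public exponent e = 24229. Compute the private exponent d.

41221

φ(n) = (p−1)(q−1) = 282·162 = 45684.
Need d with 24229·d ≡ 1 (mod 45684). Apply the extended Euclidean algorithm:
45684 = 1·24229 + 21455
24229 = 1·21455 + 2774
21455 = 7·2774 + 2037
2774 = 1·2037 + 737
2037 = 2·737 + 563
737 = 1·563 + 174
563 = 3·174 + 41
174 = 4·41 + 10
41 = 4·10 + 1
10 = 10·1 + 0
Back-substitute:
1 = 41 − 4·10
1 = −4·174 + 17·41
1 = 17·563 − 55·174
1 = −55·737 + 72·563
1 = 72·2037 − 199·737
1 = −199·2774 + 271·2037
1 = 271·21455 − 2096·2774
1 = −2096·24229 + 2367·21455
1 = 2367·45684 − 4463·24229
So 24229·(-4463) ≡ 1 (mod 45684), hence d ≡ -4463 ≡ 41221 (mod 45684).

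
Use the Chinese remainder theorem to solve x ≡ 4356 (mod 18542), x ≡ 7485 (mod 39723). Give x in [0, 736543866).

300829764

Write x = 4356 + 18542·k. Then 18542·k ≡ 7485 − 4356 ≡ 3129 (mod 39723).
Need 18542⁻¹ mod 39723. Extended Euclid on (39723, 18542):
39723 = 2*18542 + 2639
18542 = 7*2639 + 69
2639 = 38*69 + 17
69 = 4*17 + 1
17 = 17*1 + 0
Back-substitute:
1 = 69 − 4·17
1 = −4·2639 + 153·69
1 = 153·18542 − 1075·2639
1 = −1075·39723 + 2303·18542
18542⁻¹ ≡ 2303 (mod 39723), so k ≡ 2303·3129 ≡ 16224 (mod 39723).
x = 4356 + 18542·16224 = 300829764.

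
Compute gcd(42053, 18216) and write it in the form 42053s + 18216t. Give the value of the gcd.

11

Repeated division:
42053 = 2*18216 + 5621
18216 = 3*5621 + 1353
5621 = 4*1353 + 209
1353 = 6*209 + 99
209 = 2*99 + 11
99 = 9*11 + 0
gcd(42053, 18216) = 11.
Working backward:
11 = 209 − 2·99
11 = −2·1353 + 13·209
11 = 13·5621 − 54·1353
11 = −54·18216 + 175·5621
11 = 175·42053 − 404·18216
So 11 = (175)·42053 + (-404)·18216.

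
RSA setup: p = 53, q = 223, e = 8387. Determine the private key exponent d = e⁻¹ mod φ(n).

φ(n) = (p−1)(q−1) = 52·222 = 11544.
Need d with 8387·d ≡ 1 (mod 11544). Apply the extended Euclidean algorithm:
11544 = 1·8387 + 3157
8387 = 2·3157 + 2073
3157 = 1·2073 + 1084
2073 = 1·1084 + 989
1084 = 1·989 + 95
989 = 10·95 + 39
95 = 2·39 + 17
39 = 2·17 + 5
17 = 3·5 + 2
5 = 2·2 + 1
2 = 2·1 + 0
Back-substitute:
1 = 5 − 2·2
1 = −2·17 + 7·5
1 = 7·39 − 16·17
1 = −16·95 + 39·39
1 = 39·989 − 406·95
1 = −406·1084 + 445·989
1 = 445·2073 − 851·1084
1 = −851·3157 + 1296·2073
1 = 1296·8387 − 3443·3157
1 = −3443·11544 + 4739·8387
So 8387·4739 ≡ 1 (mod 11544), hence d = 4739.

4739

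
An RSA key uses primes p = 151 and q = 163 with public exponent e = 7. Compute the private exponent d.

φ(n) = (p−1)(q−1) = 150·162 = 24300.
Need d with 7·d ≡ 1 (mod 24300). Apply the extended Euclidean algorithm:
24300 = 3471·7 + 3
7 = 2·3 + 1
3 = 3·1 + 0
Back-substitute:
1 = 7 − 2·3
1 = −2·24300 + 6943·7
So 7·6943 ≡ 1 (mod 24300), hence d = 6943.

6943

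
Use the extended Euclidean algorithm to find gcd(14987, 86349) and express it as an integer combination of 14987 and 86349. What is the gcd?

Repeated division:
86349 = 5×14987 + 11414
14987 = 1×11414 + 3573
11414 = 3×3573 + 695
3573 = 5×695 + 98
695 = 7×98 + 9
98 = 10×9 + 8
9 = 1×8 + 1
8 = 8×1 + 0
gcd(14987, 86349) = 1.
Working backward:
1 = 9 − 8
1 = −98 + 11·9
1 = 11·695 − 78·98
1 = −78·3573 + 401·695
1 = 401·11414 − 1281·3573
1 = −1281·14987 + 1682·11414
1 = 1682·86349 − 9691·14987
So 1 = (1682)·86349 + (-9691)·14987.

1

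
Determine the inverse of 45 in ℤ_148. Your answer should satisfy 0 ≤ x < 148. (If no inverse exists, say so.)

125

Extended Euclidean algorithm:
148 = 3×45 + 13
45 = 3×13 + 6
13 = 2×6 + 1
6 = 6×1 + 0
gcd = 1, so the inverse exists. Back-substitute:
1 = 13 − 2·6
1 = −2·45 + 7·13
1 = 7·148 − 23·45
Thus 45·(-23) ≡ 1 (mod 148); reducing, -23 mod 148 = 125.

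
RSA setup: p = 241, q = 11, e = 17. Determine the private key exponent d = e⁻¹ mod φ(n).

φ(n) = (p−1)(q−1) = 240·10 = 2400.
Need d with 17·d ≡ 1 (mod 2400). Apply the extended Euclidean algorithm:
2400 = 141×17 + 3
17 = 5×3 + 2
3 = 1×2 + 1
2 = 2×1 + 0
Back-substitute:
1 = 3 − 2
1 = −17 + 6·3
1 = 6·2400 − 847·17
So 17·(-847) ≡ 1 (mod 2400), hence d ≡ -847 ≡ 1553 (mod 2400).

1553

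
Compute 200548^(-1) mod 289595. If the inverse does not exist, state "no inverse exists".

217667

gcd(289595, 200548) by repeated division:
289595 = 1·200548 + 89047
200548 = 2·89047 + 22454
89047 = 3·22454 + 21685
22454 = 1·21685 + 769
21685 = 28·769 + 153
769 = 5·153 + 4
153 = 38·4 + 1
4 = 4·1 + 0
gcd = 1, so the inverse exists. Back-substitute:
1 = 153 − 38·4
1 = −38·769 + 191·153
1 = 191·21685 − 5386·769
1 = −5386·22454 + 5577·21685
1 = 5577·89047 − 22117·22454
1 = −22117·200548 + 49811·89047
1 = 49811·289595 − 71928·200548
So 200548·(-71928) ≡ 1 (mod 289595), and -71928 ≡ 217667 (mod 289595).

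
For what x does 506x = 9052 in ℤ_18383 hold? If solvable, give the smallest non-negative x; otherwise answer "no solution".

9827

First find gcd(506, 18383):
18383 = 36·506 + 167
506 = 3·167 + 5
167 = 33·5 + 2
5 = 2·2 + 1
2 = 2·1 + 0
gcd = 1, so a unique solution mod 18383 exists.
Back-substitute for the Bézout coefficients:
1 = 5 − 2·2
1 = −2·167 + 67·5
1 = 67·506 − 203·167
1 = −203·18383 + 7375·506
So 506·(7375) ≡ 1 (mod 18383), giving 506⁻¹ ≡ 7375.
x ≡ 506⁻¹·9052 ≡ 7375·9052 ≡ 9827 (mod 18383).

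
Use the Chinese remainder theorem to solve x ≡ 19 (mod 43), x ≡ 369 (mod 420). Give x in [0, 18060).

15069

Write x = 19 + 43·k. Then 43·k ≡ 369 − 19 ≡ 350 (mod 420).
Need 43⁻¹ mod 420. Extended Euclid on (420, 43):
420 = 9·43 + 33
43 = 1·33 + 10
33 = 3·10 + 3
10 = 3·3 + 1
3 = 3·1 + 0
Back-substitute:
1 = 10 − 3·3
1 = −3·33 + 10·10
1 = 10·43 − 13·33
1 = −13·420 + 127·43
43⁻¹ ≡ 127 (mod 420), so k ≡ 127·350 ≡ 350 (mod 420).
x = 19 + 43·350 = 15069.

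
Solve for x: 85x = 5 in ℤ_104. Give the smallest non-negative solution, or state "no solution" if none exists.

49

First find gcd(85, 104):
104 = 1×85 + 19
85 = 4×19 + 9
19 = 2×9 + 1
9 = 9×1 + 0
gcd = 1, so a unique solution mod 104 exists.
Back-substitute for the Bézout coefficients:
1 = 19 − 2·9
1 = −2·85 + 9·19
1 = 9·104 − 11·85
So 85·(-11) ≡ 1 (mod 104), giving 85⁻¹ ≡ 93.
x ≡ 85⁻¹·5 ≡ 93·5 ≡ 49 (mod 104).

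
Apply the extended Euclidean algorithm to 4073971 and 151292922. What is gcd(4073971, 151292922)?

Repeated division:
151292922 = 37*4073971 + 555995
4073971 = 7*555995 + 182006
555995 = 3*182006 + 9977
182006 = 18*9977 + 2420
9977 = 4*2420 + 297
2420 = 8*297 + 44
297 = 6*44 + 33
44 = 1*33 + 11
33 = 3*11 + 0
gcd(4073971, 151292922) = 11.
Express as a combination:
11 = 44 − 33
11 = −297 + 7·44
11 = 7·2420 − 57·297
11 = −57·9977 + 235·2420
11 = 235·182006 − 4287·9977
11 = −4287·555995 + 13096·182006
11 = 13096·4073971 − 95959·555995
11 = −95959·151292922 + 3563579·4073971
So 11 = (-95959)·151292922 + (3563579)·4073971.

11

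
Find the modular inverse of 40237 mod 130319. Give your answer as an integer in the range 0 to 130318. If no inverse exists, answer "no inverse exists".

Run Euclid on (130319, 40237):
130319 = 3*40237 + 9608
40237 = 4*9608 + 1805
9608 = 5*1805 + 583
1805 = 3*583 + 56
583 = 10*56 + 23
56 = 2*23 + 10
23 = 2*10 + 3
10 = 3*3 + 1
3 = 3*1 + 0
gcd = 1, so the inverse exists. Back-substitute:
1 = 10 − 3·3
1 = −3·23 + 7·10
1 = 7·56 − 17·23
1 = −17·583 + 177·56
1 = 177·1805 − 548·583
1 = −548·9608 + 2917·1805
1 = 2917·40237 − 12216·9608
1 = −12216·130319 + 39565·40237
So 40237·39565 ≡ 1 (mod 130319).

39565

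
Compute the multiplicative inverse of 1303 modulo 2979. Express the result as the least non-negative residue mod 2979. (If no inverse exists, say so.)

Extended Euclidean algorithm:
2979 = 2*1303 + 373
1303 = 3*373 + 184
373 = 2*184 + 5
184 = 36*5 + 4
5 = 1*4 + 1
4 = 4*1 + 0
gcd = 1, so the inverse exists. Back-substitute:
1 = 5 − 4
1 = −184 + 37·5
1 = 37·373 − 75·184
1 = −75·1303 + 262·373
1 = 262·2979 − 599·1303
Thus 1303·(-599) ≡ 1 (mod 2979); reducing, -599 mod 2979 = 2380.

2380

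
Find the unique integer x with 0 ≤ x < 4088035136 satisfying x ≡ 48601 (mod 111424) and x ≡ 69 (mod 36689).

Write x = 48601 + 111424·k. Then 111424·k ≡ 69 − 48601 ≡ 24846 (mod 36689).
Need 111424⁻¹ mod 36689. Extended Euclid on (36689, 1357):
36689 = 27*1357 + 50
1357 = 27*50 + 7
50 = 7*7 + 1
7 = 7*1 + 0
Back-substitute:
1 = 50 − 7·7
1 = −7·1357 + 190·50
1 = 190·36689 − 5137·1357
111424⁻¹ ≡ 31552 (mod 36689), so k ≡ 31552·24846 ≡ 7129 (mod 36689).
x = 48601 + 111424·7129 = 794390297.

794390297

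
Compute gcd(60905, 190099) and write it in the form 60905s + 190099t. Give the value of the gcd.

Apply Euclid's algorithm to 190099 and 60905:
190099 = 3×60905 + 7384
60905 = 8×7384 + 1833
7384 = 4×1833 + 52
1833 = 35×52 + 13
52 = 4×13 + 0
gcd(60905, 190099) = 13.
Back-substituting:
13 = 1833 − 35·52
13 = −35·7384 + 141·1833
13 = 141·60905 − 1163·7384
13 = −1163·190099 + 3630·60905
So 13 = (-1163)·190099 + (3630)·60905.

13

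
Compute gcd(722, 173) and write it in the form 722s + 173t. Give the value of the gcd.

Apply Euclid's algorithm to 722 and 173:
722 = 4*173 + 30
173 = 5*30 + 23
30 = 1*23 + 7
23 = 3*7 + 2
7 = 3*2 + 1
2 = 2*1 + 0
gcd(722, 173) = 1.
Express as a combination:
1 = 7 − 3·2
1 = −3·23 + 10·7
1 = 10·30 − 13·23
1 = −13·173 + 75·30
1 = 75·722 − 313·173
So 1 = (75)·722 + (-313)·173.

1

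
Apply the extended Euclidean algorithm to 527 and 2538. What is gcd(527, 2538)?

1

Euclidean algorithm:
2538 = 4·527 + 430
527 = 1·430 + 97
430 = 4·97 + 42
97 = 2·42 + 13
42 = 3·13 + 3
13 = 4·3 + 1
3 = 3·1 + 0
gcd(527, 2538) = 1.
Back-substituting:
1 = 13 − 4·3
1 = −4·42 + 13·13
1 = 13·97 − 30·42
1 = −30·430 + 133·97
1 = 133·527 − 163·430
1 = −163·2538 + 785·527
So 1 = (-163)·2538 + (785)·527.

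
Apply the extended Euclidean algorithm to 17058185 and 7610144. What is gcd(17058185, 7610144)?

1

Apply Euclid's algorithm to 17058185 and 7610144:
17058185 = 2*7610144 + 1837897
7610144 = 4*1837897 + 258556
1837897 = 7*258556 + 28005
258556 = 9*28005 + 6511
28005 = 4*6511 + 1961
6511 = 3*1961 + 628
1961 = 3*628 + 77
628 = 8*77 + 12
77 = 6*12 + 5
12 = 2*5 + 2
5 = 2*2 + 1
2 = 2*1 + 0
gcd(17058185, 7610144) = 1.
Back-substituting:
1 = 5 − 2·2
1 = −2·12 + 5·5
1 = 5·77 − 32·12
1 = −32·628 + 261·77
1 = 261·1961 − 815·628
1 = −815·6511 + 2706·1961
1 = 2706·28005 − 11639·6511
1 = −11639·258556 + 107457·28005
1 = 107457·1837897 − 763838·258556
1 = −763838·7610144 + 3162809·1837897
1 = 3162809·17058185 − 7089456·7610144
So 1 = (3162809)·17058185 + (-7089456)·7610144.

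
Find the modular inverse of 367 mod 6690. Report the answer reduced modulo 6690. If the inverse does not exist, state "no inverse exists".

gcd(6690, 367) by repeated division:
6690 = 18×367 + 84
367 = 4×84 + 31
84 = 2×31 + 22
31 = 1×22 + 9
22 = 2×9 + 4
9 = 2×4 + 1
4 = 4×1 + 0
Since gcd(367, 6690) = 1, back-substitute to write 1 as a combination:
1 = 9 − 2·4
1 = −2·22 + 5·9
1 = 5·31 − 7·22
1 = −7·84 + 19·31
1 = 19·367 − 83·84
1 = −83·6690 + 1513·367
So 367·1513 ≡ 1 (mod 6690).

1513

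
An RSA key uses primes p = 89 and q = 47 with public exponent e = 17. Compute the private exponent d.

1905

φ(n) = (p−1)(q−1) = 88·46 = 4048.
Need d with 17·d ≡ 1 (mod 4048). Apply the extended Euclidean algorithm:
4048 = 238×17 + 2
17 = 8×2 + 1
2 = 2×1 + 0
Back-substitute:
1 = 17 − 8·2
1 = −8·4048 + 1905·17
So 17·1905 ≡ 1 (mod 4048), hence d = 1905.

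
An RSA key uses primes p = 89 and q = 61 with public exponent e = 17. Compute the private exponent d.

1553

φ(n) = (p−1)(q−1) = 88·60 = 5280.
Need d with 17·d ≡ 1 (mod 5280). Apply the extended Euclidean algorithm:
5280 = 310*17 + 10
17 = 1*10 + 7
10 = 1*7 + 3
7 = 2*3 + 1
3 = 3*1 + 0
Back-substitute:
1 = 7 − 2·3
1 = −2·10 + 3·7
1 = 3·17 − 5·10
1 = −5·5280 + 1553·17
So 17·1553 ≡ 1 (mod 5280), hence d = 1553.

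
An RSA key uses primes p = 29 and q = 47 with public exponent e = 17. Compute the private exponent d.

φ(n) = (p−1)(q−1) = 28·46 = 1288.
Need d with 17·d ≡ 1 (mod 1288). Apply the extended Euclidean algorithm:
1288 = 75×17 + 13
17 = 1×13 + 4
13 = 3×4 + 1
4 = 4×1 + 0
Back-substitute:
1 = 13 − 3·4
1 = −3·17 + 4·13
1 = 4·1288 − 303·17
So 17·(-303) ≡ 1 (mod 1288), hence d ≡ -303 ≡ 985 (mod 1288).

985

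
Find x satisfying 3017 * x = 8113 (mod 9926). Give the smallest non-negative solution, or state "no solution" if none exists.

First find gcd(3017, 9926):
9926 = 3·3017 + 875
3017 = 3·875 + 392
875 = 2·392 + 91
392 = 4·91 + 28
91 = 3·28 + 7
28 = 4·7 + 0
gcd = 7 and 7 | 8113, so solutions exist. Divide through by 7: 431x ≡ 1159 (mod 1418).
Now find 431⁻¹ mod 1418:
1418 = 3×431 + 125
431 = 3×125 + 56
125 = 2×56 + 13
56 = 4×13 + 4
13 = 3×4 + 1
4 = 4×1 + 0
Back-substitute:
1 = 13 − 3·4
1 = −3·56 + 13·13
1 = 13·125 − 29·56
1 = −29·431 + 100·125
1 = 100·1418 − 329·431
So 431·(-329) ≡ 1 (mod 1418), i.e. 431⁻¹ ≡ 1089.
Then x ≡ 1089·1159 ≡ 131 (mod 1418); the smallest non-negative solution is x = 131.

131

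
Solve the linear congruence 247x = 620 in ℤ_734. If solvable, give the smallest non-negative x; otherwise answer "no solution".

56

First find gcd(247, 734):
734 = 2·247 + 240
247 = 1·240 + 7
240 = 34·7 + 2
7 = 3·2 + 1
2 = 2·1 + 0
gcd = 1, so a unique solution mod 734 exists.
Back-substitute for the Bézout coefficients:
1 = 7 − 3·2
1 = −3·240 + 103·7
1 = 103·247 − 106·240
1 = −106·734 + 315·247
So 247·(315) ≡ 1 (mod 734), giving 247⁻¹ ≡ 315.
x ≡ 247⁻¹·620 ≡ 315·620 ≡ 56 (mod 734).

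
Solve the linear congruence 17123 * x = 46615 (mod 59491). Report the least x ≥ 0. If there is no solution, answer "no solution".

First find gcd(17123, 59491):
59491 = 3·17123 + 8122
17123 = 2·8122 + 879
8122 = 9·879 + 211
879 = 4·211 + 35
211 = 6·35 + 1
35 = 35·1 + 0
gcd = 1, so a unique solution mod 59491 exists.
Back-substitute for the Bézout coefficients:
1 = 211 − 6·35
1 = −6·879 + 25·211
1 = 25·8122 − 231·879
1 = −231·17123 + 487·8122
1 = 487·59491 − 1692·17123
So 17123·(-1692) ≡ 1 (mod 59491), giving 17123⁻¹ ≡ 57799.
x ≡ 17123⁻¹·46615 ≡ 57799·46615 ≡ 12486 (mod 59491).

12486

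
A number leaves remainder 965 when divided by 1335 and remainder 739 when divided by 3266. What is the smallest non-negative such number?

2094245

Write x = 965 + 1335·k. Then 1335·k ≡ 739 − 965 ≡ 3040 (mod 3266).
Need 1335⁻¹ mod 3266. Extended Euclid on (3266, 1335):
3266 = 2*1335 + 596
1335 = 2*596 + 143
596 = 4*143 + 24
143 = 5*24 + 23
24 = 1*23 + 1
23 = 23*1 + 0
Back-substitute:
1 = 24 − 23
1 = −143 + 6·24
1 = 6·596 − 25·143
1 = −25·1335 + 56·596
1 = 56·3266 − 137·1335
1335⁻¹ ≡ 3129 (mod 3266), so k ≡ 3129·3040 ≡ 1568 (mod 3266).
x = 965 + 1335·1568 = 2094245.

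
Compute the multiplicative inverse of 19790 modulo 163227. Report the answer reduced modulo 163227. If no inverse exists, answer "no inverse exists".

Extended Euclidean algorithm:
163227 = 8·19790 + 4907
19790 = 4·4907 + 162
4907 = 30·162 + 47
162 = 3·47 + 21
47 = 2·21 + 5
21 = 4·5 + 1
5 = 5·1 + 0
The gcd is 1. Working backward:
1 = 21 − 4·5
1 = −4·47 + 9·21
1 = 9·162 − 31·47
1 = −31·4907 + 939·162
1 = 939·19790 − 3787·4907
1 = −3787·163227 + 31235·19790
So 19790·31235 ≡ 1 (mod 163227).

31235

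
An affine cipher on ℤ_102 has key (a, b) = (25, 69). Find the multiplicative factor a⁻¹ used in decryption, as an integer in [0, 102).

gcd(102, 25) by repeated division:
102 = 4*25 + 2
25 = 12*2 + 1
2 = 2*1 + 0
gcd = 1, so the inverse exists. Back-substitute:
1 = 25 − 12·2
1 = −12·102 + 49·25
So 25·49 ≡ 1 (mod 102).

49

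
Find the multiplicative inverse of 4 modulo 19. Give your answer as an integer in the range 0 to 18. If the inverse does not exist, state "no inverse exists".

5

Extended Euclidean algorithm:
19 = 4·4 + 3
4 = 1·3 + 1
3 = 3·1 + 0
Since gcd(4, 19) = 1, back-substitute to write 1 as a combination:
1 = 4 − 3
1 = −19 + 5·4
So 4·5 ≡ 1 (mod 19).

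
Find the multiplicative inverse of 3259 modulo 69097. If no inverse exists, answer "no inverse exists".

20057

Extended Euclidean algorithm:
69097 = 21*3259 + 658
3259 = 4*658 + 627
658 = 1*627 + 31
627 = 20*31 + 7
31 = 4*7 + 3
7 = 2*3 + 1
3 = 3*1 + 0
The gcd is 1. Working backward:
1 = 7 − 2·3
1 = −2·31 + 9·7
1 = 9·627 − 182·31
1 = −182·658 + 191·627
1 = 191·3259 − 946·658
1 = −946·69097 + 20057·3259
So 3259·20057 ≡ 1 (mod 69097).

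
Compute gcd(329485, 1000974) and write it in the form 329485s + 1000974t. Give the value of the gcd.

Repeated division:
1000974 = 3*329485 + 12519
329485 = 26*12519 + 3991
12519 = 3*3991 + 546
3991 = 7*546 + 169
546 = 3*169 + 39
169 = 4*39 + 13
39 = 3*13 + 0
gcd(329485, 1000974) = 13.
Express as a combination:
13 = 169 − 4·39
13 = −4·546 + 13·169
13 = 13·3991 − 95·546
13 = −95·12519 + 298·3991
13 = 298·329485 − 7843·12519
13 = −7843·1000974 + 23827·329485
So 13 = (-7843)·1000974 + (23827)·329485.

13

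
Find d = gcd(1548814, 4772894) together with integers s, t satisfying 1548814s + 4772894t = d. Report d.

2

Repeated division:
4772894 = 3*1548814 + 126452
1548814 = 12*126452 + 31390
126452 = 4*31390 + 892
31390 = 35*892 + 170
892 = 5*170 + 42
170 = 4*42 + 2
42 = 21*2 + 0
gcd(1548814, 4772894) = 2.
Working backward:
2 = 170 − 4·42
2 = −4·892 + 21·170
2 = 21·31390 − 739·892
2 = −739·126452 + 2977·31390
2 = 2977·1548814 − 36463·126452
2 = −36463·4772894 + 112366·1548814
So 2 = (-36463)·4772894 + (112366)·1548814.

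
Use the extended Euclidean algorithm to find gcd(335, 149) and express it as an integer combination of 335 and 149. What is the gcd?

Euclidean algorithm:
335 = 2*149 + 37
149 = 4*37 + 1
37 = 37*1 + 0
gcd(335, 149) = 1.
Working backward:
1 = 149 − 4·37
1 = −4·335 + 9·149
So 1 = (-4)·335 + (9)·149.

1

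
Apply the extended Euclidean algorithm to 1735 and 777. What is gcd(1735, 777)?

1

Apply Euclid's algorithm to 1735 and 777:
1735 = 2·777 + 181
777 = 4·181 + 53
181 = 3·53 + 22
53 = 2·22 + 9
22 = 2·9 + 4
9 = 2·4 + 1
4 = 4·1 + 0
gcd(1735, 777) = 1.
Express as a combination:
1 = 9 − 2·4
1 = −2·22 + 5·9
1 = 5·53 − 12·22
1 = −12·181 + 41·53
1 = 41·777 − 176·181
1 = −176·1735 + 393·777
So 1 = (-176)·1735 + (393)·777.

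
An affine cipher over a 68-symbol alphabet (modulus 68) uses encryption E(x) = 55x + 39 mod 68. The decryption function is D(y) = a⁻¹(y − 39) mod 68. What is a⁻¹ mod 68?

47

Apply the Euclidean algorithm to 68 and 55:
68 = 1×55 + 13
55 = 4×13 + 3
13 = 4×3 + 1
3 = 3×1 + 0
Since gcd(55, 68) = 1, back-substitute to write 1 as a combination:
1 = 13 − 4·3
1 = −4·55 + 17·13
1 = 17·68 − 21·55
So 55·(-21) ≡ 1 (mod 68), and -21 ≡ 47 (mod 68).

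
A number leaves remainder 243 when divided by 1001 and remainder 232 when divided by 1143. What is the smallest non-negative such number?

314557

Write x = 243 + 1001·k. Then 1001·k ≡ 232 − 243 ≡ 1132 (mod 1143).
Need 1001⁻¹ mod 1143. Extended Euclid on (1143, 1001):
1143 = 1*1001 + 142
1001 = 7*142 + 7
142 = 20*7 + 2
7 = 3*2 + 1
2 = 2*1 + 0
Back-substitute:
1 = 7 − 3·2
1 = −3·142 + 61·7
1 = 61·1001 − 430·142
1 = −430·1143 + 491·1001
1001⁻¹ ≡ 491 (mod 1143), so k ≡ 491·1132 ≡ 314 (mod 1143).
x = 243 + 1001·314 = 314557.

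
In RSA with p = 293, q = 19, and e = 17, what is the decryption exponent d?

3401

φ(n) = (p−1)(q−1) = 292·18 = 5256.
Need d with 17·d ≡ 1 (mod 5256). Apply the extended Euclidean algorithm:
5256 = 309·17 + 3
17 = 5·3 + 2
3 = 1·2 + 1
2 = 2·1 + 0
Back-substitute:
1 = 3 − 2
1 = −17 + 6·3
1 = 6·5256 − 1855·17
So 17·(-1855) ≡ 1 (mod 5256), hence d ≡ -1855 ≡ 3401 (mod 5256).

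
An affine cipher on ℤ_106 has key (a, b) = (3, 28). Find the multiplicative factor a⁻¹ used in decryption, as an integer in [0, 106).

71

Extended Euclidean algorithm:
106 = 35*3 + 1
3 = 3*1 + 0
Since gcd(3, 106) = 1, back-substitute to write 1 as a combination:
1 = 106 − 35·3
Thus 3·(-35) ≡ 1 (mod 106); reducing, -35 mod 106 = 71.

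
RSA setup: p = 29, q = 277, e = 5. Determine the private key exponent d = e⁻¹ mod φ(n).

4637

φ(n) = (p−1)(q−1) = 28·276 = 7728.
Need d with 5·d ≡ 1 (mod 7728). Apply the extended Euclidean algorithm:
7728 = 1545*5 + 3
5 = 1*3 + 2
3 = 1*2 + 1
2 = 2*1 + 0
Back-substitute:
1 = 3 − 2
1 = −5 + 2·3
1 = 2·7728 − 3091·5
So 5·(-3091) ≡ 1 (mod 7728), hence d ≡ -3091 ≡ 4637 (mod 7728).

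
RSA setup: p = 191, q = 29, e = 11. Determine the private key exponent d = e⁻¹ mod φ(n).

φ(n) = (p−1)(q−1) = 190·28 = 5320.
Need d with 11·d ≡ 1 (mod 5320). Apply the extended Euclidean algorithm:
5320 = 483*11 + 7
11 = 1*7 + 4
7 = 1*4 + 3
4 = 1*3 + 1
3 = 3*1 + 0
Back-substitute:
1 = 4 − 3
1 = −7 + 2·4
1 = 2·11 − 3·7
1 = −3·5320 + 1451·11
So 11·1451 ≡ 1 (mod 5320), hence d = 1451.

1451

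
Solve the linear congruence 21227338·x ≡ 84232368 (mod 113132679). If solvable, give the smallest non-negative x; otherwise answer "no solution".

First find gcd(21227338, 113132679):
113132679 = 5*21227338 + 6995989
21227338 = 3*6995989 + 239371
6995989 = 29*239371 + 54230
239371 = 4*54230 + 22451
54230 = 2*22451 + 9328
22451 = 2*9328 + 3795
9328 = 2*3795 + 1738
3795 = 2*1738 + 319
1738 = 5*319 + 143
319 = 2*143 + 33
143 = 4*33 + 11
33 = 3*11 + 0
gcd = 11 and 11 | 84232368, so solutions exist. Divide through by 11: 1929758x ≡ 7657488 (mod 10284789).
Now find 1929758⁻¹ mod 10284789:
10284789 = 5·1929758 + 635999
1929758 = 3·635999 + 21761
635999 = 29·21761 + 4930
21761 = 4·4930 + 2041
4930 = 2·2041 + 848
2041 = 2·848 + 345
848 = 2·345 + 158
345 = 2·158 + 29
158 = 5·29 + 13
29 = 2·13 + 3
13 = 4·3 + 1
3 = 3·1 + 0
Back-substitute:
1 = 13 − 4·3
1 = −4·29 + 9·13
1 = 9·158 − 49·29
1 = −49·345 + 107·158
1 = 107·848 − 263·345
1 = −263·2041 + 633·848
1 = 633·4930 − 1529·2041
1 = −1529·21761 + 6749·4930
1 = 6749·635999 − 197250·21761
1 = −197250·1929758 + 598499·635999
1 = 598499·10284789 − 3189745·1929758
So 1929758·(-3189745) ≡ 1 (mod 10284789), i.e. 1929758⁻¹ ≡ 7095044.
Then x ≡ 7095044·7657488 ≡ 3898641 (mod 10284789); the smallest non-negative solution is x = 3898641.

3898641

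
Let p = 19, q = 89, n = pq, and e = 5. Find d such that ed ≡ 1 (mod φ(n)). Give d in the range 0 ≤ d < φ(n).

317

φ(n) = (p−1)(q−1) = 18·88 = 1584.
Need d with 5·d ≡ 1 (mod 1584). Apply the extended Euclidean algorithm:
1584 = 316×5 + 4
5 = 1×4 + 1
4 = 4×1 + 0
Back-substitute:
1 = 5 − 4
1 = −1584 + 317·5
So 5·317 ≡ 1 (mod 1584), hence d = 317.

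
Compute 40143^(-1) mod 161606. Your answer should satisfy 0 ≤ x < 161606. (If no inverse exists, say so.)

17661

Apply the Euclidean algorithm to 161606 and 40143:
161606 = 4×40143 + 1034
40143 = 38×1034 + 851
1034 = 1×851 + 183
851 = 4×183 + 119
183 = 1×119 + 64
119 = 1×64 + 55
64 = 1×55 + 9
55 = 6×9 + 1
9 = 9×1 + 0
gcd = 1, so the inverse exists. Back-substitute:
1 = 55 − 6·9
1 = −6·64 + 7·55
1 = 7·119 − 13·64
1 = −13·183 + 20·119
1 = 20·851 − 93·183
1 = −93·1034 + 113·851
1 = 113·40143 − 4387·1034
1 = −4387·161606 + 17661·40143
So 40143·17661 ≡ 1 (mod 161606).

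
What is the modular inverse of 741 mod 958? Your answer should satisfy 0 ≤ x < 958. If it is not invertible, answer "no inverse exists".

Run Euclid on (958, 741):
958 = 1·741 + 217
741 = 3·217 + 90
217 = 2·90 + 37
90 = 2·37 + 16
37 = 2·16 + 5
16 = 3·5 + 1
5 = 5·1 + 0
gcd = 1, so the inverse exists. Back-substitute:
1 = 16 − 3·5
1 = −3·37 + 7·16
1 = 7·90 − 17·37
1 = −17·217 + 41·90
1 = 41·741 − 140·217
1 = −140·958 + 181·741
So 741·181 ≡ 1 (mod 958).

181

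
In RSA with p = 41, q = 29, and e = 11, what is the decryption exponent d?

φ(n) = (p−1)(q−1) = 40·28 = 1120.
Need d with 11·d ≡ 1 (mod 1120). Apply the extended Euclidean algorithm:
1120 = 101×11 + 9
11 = 1×9 + 2
9 = 4×2 + 1
2 = 2×1 + 0
Back-substitute:
1 = 9 − 4·2
1 = −4·11 + 5·9
1 = 5·1120 − 509·11
So 11·(-509) ≡ 1 (mod 1120), hence d ≡ -509 ≡ 611 (mod 1120).

611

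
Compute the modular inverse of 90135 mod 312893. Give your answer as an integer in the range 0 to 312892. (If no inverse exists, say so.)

269407

gcd(312893, 90135) by repeated division:
312893 = 3*90135 + 42488
90135 = 2*42488 + 5159
42488 = 8*5159 + 1216
5159 = 4*1216 + 295
1216 = 4*295 + 36
295 = 8*36 + 7
36 = 5*7 + 1
7 = 7*1 + 0
gcd = 1, so the inverse exists. Back-substitute:
1 = 36 − 5·7
1 = −5·295 + 41·36
1 = 41·1216 − 169·295
1 = −169·5159 + 717·1216
1 = 717·42488 − 5905·5159
1 = −5905·90135 + 12527·42488
1 = 12527·312893 − 43486·90135
Thus 90135·(-43486) ≡ 1 (mod 312893); reducing, -43486 mod 312893 = 269407.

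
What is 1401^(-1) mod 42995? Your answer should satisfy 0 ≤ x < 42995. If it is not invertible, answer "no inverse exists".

Run Euclid on (42995, 1401):
42995 = 30×1401 + 965
1401 = 1×965 + 436
965 = 2×436 + 93
436 = 4×93 + 64
93 = 1×64 + 29
64 = 2×29 + 6
29 = 4×6 + 5
6 = 1×5 + 1
5 = 5×1 + 0
gcd = 1, so the inverse exists. Back-substitute:
1 = 6 − 5
1 = −29 + 5·6
1 = 5·64 − 11·29
1 = −11·93 + 16·64
1 = 16·436 − 75·93
1 = −75·965 + 166·436
1 = 166·1401 − 241·965
1 = −241·42995 + 7396·1401
So 1401·7396 ≡ 1 (mod 42995).

7396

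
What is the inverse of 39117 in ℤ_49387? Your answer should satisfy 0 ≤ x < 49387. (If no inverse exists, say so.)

Compute gcd(39117, 49387):
49387 = 1×39117 + 10270
39117 = 3×10270 + 8307
10270 = 1×8307 + 1963
8307 = 4×1963 + 455
1963 = 4×455 + 143
455 = 3×143 + 26
143 = 5×26 + 13
26 = 2×13 + 0
Since gcd = 13 > 1, 39117 is not a unit mod 49387.

no inverse exists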